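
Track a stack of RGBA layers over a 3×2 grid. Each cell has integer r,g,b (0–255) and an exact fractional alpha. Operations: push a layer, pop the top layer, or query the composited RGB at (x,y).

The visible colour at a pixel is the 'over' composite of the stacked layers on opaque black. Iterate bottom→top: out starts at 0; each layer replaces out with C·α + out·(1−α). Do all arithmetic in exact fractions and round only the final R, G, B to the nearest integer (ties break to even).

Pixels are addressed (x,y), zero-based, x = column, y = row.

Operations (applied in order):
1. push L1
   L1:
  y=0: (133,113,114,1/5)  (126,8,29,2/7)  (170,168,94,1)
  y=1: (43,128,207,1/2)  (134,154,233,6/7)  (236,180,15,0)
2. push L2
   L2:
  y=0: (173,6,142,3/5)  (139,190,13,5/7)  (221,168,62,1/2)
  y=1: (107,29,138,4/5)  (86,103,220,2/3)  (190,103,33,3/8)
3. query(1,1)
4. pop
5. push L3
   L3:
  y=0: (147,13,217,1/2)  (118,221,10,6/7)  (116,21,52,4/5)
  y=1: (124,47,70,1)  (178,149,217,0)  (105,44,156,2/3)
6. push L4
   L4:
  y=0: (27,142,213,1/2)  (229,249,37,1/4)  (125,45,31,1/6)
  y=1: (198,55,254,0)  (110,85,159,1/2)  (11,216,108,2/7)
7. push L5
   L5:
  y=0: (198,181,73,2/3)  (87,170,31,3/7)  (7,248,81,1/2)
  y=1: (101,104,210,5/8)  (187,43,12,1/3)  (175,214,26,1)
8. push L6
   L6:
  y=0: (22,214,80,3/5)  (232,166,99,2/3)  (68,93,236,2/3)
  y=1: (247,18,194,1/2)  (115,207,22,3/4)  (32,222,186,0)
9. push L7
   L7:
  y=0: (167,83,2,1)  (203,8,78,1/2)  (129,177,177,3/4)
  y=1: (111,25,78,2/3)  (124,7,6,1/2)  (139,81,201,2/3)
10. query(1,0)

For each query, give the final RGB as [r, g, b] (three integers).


(1,1) stack=L1,L2; from [0,0,0]:
after L1 α=6/7: [804/7, 132, 1398/7]
after L2 α=2/3: [2008/21, 338/3, 4478/21]
→ [96, 113, 213]

(1,0) stack=L1,L3,L4,L5,L6,L7; from [0,0,0]:
after L1 α=2/7: [36, 16/7, 58/7]
after L3 α=6/7: [744/7, 9298/49, 478/49]
after L4 α=1/4: [3835/28, 40095/196, 3247/196]
after L5 α=3/7: [5662/49, 65085/343, 7804/343]
after L6 α=2/3: [9466/49, 178961/1029, 75718/1029]
after L7 α=1/2: [19413/98, 187193/2058, 77990/1029]
= [198, 91, 76]


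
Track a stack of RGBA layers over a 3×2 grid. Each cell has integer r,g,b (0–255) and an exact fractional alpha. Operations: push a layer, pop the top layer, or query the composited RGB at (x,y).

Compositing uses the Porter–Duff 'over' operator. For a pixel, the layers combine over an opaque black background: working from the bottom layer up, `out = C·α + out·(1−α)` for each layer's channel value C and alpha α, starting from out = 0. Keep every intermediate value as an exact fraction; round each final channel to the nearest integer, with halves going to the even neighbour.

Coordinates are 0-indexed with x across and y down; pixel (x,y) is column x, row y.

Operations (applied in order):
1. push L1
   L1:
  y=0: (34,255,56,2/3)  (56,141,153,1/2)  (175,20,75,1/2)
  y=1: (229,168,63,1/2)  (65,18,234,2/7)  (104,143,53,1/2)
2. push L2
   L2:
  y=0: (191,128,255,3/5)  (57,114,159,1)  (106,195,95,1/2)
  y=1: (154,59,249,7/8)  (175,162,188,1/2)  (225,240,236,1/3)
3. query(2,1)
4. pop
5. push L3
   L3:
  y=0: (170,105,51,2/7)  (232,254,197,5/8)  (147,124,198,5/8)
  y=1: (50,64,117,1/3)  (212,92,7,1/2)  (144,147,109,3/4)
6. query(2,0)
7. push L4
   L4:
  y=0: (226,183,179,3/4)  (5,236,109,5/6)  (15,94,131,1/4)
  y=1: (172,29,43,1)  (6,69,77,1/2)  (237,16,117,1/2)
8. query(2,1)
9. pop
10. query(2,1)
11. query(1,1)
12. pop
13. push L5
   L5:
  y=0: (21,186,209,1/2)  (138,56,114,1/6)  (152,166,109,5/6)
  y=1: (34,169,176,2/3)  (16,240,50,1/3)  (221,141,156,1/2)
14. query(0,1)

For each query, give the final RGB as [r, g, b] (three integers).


at x=2,y=1 over L1,L2:
after L1 α=1/2: [52, 143/2, 53/2]
after L2 α=1/3: [329/3, 383/3, 289/3]
= [110, 128, 96]

at x=2,y=0 over L1,L3:
after L1 α=1/2: [175/2, 10, 75/2]
after L3 α=5/8: [1995/16, 325/4, 2205/16]
rounded: [125, 81, 138]

at x=2,y=1 over L1,L3,L4:
after L1 α=1/2: [52, 143/2, 53/2]
after L3 α=3/4: [121, 1025/8, 707/8]
after L4 α=1/2: [179, 1153/16, 1643/16]
→ [179, 72, 103]

(2,1) stack=L1,L3; from [0,0,0]:
L1 α=1/2: [52, 143/2, 53/2]
L3 α=3/4: [121, 1025/8, 707/8]
= [121, 128, 88]

query (1,1) [L1,L3] — begin 0,0,0
after L1 α=2/7: [130/7, 36/7, 468/7]
after L3 α=1/2: [807/7, 340/7, 517/14]
→ [115, 49, 37]

(0,1) stack=L1,L5; from [0,0,0]:
+L1 (α=1/2) → [229/2, 84, 63/2]
+L5 (α=2/3) → [365/6, 422/3, 767/6]
rounded: [61, 141, 128]


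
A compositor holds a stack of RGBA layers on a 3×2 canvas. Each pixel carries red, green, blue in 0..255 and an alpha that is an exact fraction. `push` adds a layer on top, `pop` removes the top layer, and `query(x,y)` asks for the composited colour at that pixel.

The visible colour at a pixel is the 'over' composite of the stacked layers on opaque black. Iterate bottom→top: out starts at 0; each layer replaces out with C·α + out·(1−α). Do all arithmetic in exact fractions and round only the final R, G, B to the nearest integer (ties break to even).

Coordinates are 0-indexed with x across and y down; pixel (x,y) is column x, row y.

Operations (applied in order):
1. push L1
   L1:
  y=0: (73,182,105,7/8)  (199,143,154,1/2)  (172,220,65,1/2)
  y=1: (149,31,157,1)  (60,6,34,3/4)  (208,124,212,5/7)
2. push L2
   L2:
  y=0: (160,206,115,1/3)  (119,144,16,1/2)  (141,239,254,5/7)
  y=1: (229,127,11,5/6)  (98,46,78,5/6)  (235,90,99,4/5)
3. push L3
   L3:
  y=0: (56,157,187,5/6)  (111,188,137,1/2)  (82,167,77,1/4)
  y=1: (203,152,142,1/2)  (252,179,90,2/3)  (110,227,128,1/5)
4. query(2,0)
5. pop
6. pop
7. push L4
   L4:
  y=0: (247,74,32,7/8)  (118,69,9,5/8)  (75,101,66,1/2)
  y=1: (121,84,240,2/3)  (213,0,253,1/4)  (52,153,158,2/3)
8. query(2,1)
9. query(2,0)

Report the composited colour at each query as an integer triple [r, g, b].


(2,0) stack=L1,L2,L3; from [0,0,0]:
L1 α=1/2: [86, 110, 65/2]
L2 α=5/7: [877/7, 1415/7, 1335/7]
L3 α=1/4: [3205/28, 2707/14, 1136/7]
rounded: [114, 193, 162]

at x=2,y=1 over L1,L4:
after L1 α=5/7: [1040/7, 620/7, 1060/7]
after L4 α=2/3: [1768/21, 2762/21, 3272/21]
→ [84, 132, 156]

query (2,0) [L1,L4] — begin 0,0,0
L1 α=1/2: [86, 110, 65/2]
L4 α=1/2: [161/2, 211/2, 197/4]
= [80, 106, 49]


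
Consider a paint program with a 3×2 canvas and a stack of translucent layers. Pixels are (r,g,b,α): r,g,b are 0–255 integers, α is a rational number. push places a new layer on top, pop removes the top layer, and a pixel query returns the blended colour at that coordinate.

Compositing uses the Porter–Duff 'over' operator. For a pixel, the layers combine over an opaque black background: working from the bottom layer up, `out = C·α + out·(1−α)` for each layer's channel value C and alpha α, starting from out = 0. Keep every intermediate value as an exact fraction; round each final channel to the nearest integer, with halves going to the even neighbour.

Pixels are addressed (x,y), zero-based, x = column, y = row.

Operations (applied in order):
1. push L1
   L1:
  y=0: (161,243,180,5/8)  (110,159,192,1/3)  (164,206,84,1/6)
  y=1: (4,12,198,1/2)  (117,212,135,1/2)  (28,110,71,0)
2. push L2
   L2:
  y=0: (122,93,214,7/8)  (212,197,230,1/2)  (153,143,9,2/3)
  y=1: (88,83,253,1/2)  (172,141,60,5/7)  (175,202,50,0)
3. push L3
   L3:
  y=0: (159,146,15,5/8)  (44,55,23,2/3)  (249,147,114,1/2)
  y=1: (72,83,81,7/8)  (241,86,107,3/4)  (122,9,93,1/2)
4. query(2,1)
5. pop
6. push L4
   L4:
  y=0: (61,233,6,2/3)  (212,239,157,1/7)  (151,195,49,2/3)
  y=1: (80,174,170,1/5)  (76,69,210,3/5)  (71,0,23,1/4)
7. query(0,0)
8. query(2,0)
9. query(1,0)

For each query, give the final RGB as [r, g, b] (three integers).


query (2,1) [L1,L2,L3] — begin 0,0,0
+L1 (α=0) → [0, 0, 0]
+L2 (α=0) → [0, 0, 0]
+L3 (α=1/2) → [61, 9/2, 93/2]
= [61, 4, 46]

query (0,0) [L1,L2,L4] — begin 0,0,0
L1 α=5/8: [805/8, 1215/8, 225/2]
L2 α=7/8: [7637/64, 6423/64, 3221/16]
L4 α=2/3: [15445/192, 36247/192, 3413/48]
rounded: [80, 189, 71]

at x=2,y=0 over L1,L2,L4:
L1 α=1/6: [82/3, 103/3, 14]
L2 α=2/3: [1000/9, 961/9, 32/3]
L4 α=2/3: [3718/27, 4471/27, 326/9]
= [138, 166, 36]

(1,0) stack=L1,L2,L4; from [0,0,0]:
after L1 α=1/3: [110/3, 53, 64]
after L2 α=1/2: [373/3, 125, 147]
after L4 α=1/7: [958/7, 989/7, 1039/7]
rounded: [137, 141, 148]


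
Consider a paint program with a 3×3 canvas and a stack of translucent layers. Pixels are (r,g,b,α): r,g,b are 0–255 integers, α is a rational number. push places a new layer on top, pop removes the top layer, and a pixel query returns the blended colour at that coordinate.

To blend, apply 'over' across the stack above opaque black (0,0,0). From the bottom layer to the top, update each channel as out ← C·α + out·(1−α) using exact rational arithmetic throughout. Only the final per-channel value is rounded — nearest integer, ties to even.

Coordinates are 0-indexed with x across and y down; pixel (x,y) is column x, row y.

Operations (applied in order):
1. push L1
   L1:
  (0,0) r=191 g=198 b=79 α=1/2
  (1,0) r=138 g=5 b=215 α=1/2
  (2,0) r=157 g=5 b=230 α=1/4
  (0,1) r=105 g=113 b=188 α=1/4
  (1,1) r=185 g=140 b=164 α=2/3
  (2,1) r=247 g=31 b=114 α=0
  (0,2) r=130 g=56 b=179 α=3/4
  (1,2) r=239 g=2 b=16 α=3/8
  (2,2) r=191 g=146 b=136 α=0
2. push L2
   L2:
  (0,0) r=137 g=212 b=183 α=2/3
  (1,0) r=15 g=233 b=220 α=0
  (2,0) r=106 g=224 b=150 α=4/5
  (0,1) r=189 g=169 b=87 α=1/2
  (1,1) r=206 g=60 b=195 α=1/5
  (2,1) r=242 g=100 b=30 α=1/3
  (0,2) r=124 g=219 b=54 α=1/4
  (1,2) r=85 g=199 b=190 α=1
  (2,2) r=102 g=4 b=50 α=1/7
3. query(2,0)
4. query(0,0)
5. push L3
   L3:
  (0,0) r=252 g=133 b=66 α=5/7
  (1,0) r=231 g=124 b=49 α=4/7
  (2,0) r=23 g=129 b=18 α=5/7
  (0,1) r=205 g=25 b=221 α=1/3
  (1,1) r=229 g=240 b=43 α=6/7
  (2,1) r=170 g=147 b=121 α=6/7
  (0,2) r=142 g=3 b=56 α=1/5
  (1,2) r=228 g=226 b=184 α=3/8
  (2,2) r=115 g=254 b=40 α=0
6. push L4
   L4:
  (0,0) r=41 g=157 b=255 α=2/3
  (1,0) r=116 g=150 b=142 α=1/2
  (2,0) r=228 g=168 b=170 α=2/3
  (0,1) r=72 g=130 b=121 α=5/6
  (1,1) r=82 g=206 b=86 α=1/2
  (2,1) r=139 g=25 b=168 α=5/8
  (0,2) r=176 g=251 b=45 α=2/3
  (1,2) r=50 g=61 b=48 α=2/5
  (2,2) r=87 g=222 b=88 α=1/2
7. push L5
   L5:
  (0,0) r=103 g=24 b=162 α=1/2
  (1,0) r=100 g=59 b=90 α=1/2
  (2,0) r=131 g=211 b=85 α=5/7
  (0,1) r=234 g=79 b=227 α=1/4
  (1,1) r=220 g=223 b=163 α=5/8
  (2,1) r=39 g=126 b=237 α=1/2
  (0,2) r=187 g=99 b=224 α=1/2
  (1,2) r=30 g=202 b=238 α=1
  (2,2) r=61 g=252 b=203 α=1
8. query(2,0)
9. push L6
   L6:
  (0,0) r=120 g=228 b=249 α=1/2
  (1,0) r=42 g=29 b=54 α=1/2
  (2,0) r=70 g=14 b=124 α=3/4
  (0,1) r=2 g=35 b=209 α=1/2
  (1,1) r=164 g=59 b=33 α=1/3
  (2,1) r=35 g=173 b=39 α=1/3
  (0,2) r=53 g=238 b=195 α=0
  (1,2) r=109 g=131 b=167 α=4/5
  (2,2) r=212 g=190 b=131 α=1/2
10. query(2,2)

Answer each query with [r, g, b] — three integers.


(2,0) stack=L1,L2; from [0,0,0]:
after L1 α=1/4: [157/4, 5/4, 115/2]
after L2 α=4/5: [1853/20, 3589/20, 263/2]
rounded: [93, 179, 132]

at x=0,y=0 over L1,L2:
after L1 α=1/2: [191/2, 99, 79/2]
after L2 α=2/3: [739/6, 523/3, 811/6]
rounded: [123, 174, 135]

at x=2,y=0 over L1,L2,L3,L4,L5:
L1 α=1/4: [157/4, 5/4, 115/2]
L2 α=4/5: [1853/20, 3589/20, 263/2]
L3 α=5/7: [429/10, 10039/70, 353/7]
L4 α=2/3: [1663/10, 33559/210, 911/7]
L5 α=5/7: [4938/35, 144334/735, 4797/49]
→ [141, 196, 98]

query (2,2) [L1,L2,L3,L4,L5,L6] — begin 0,0,0
+L1 (α=0) → [0, 0, 0]
+L2 (α=1/7) → [102/7, 4/7, 50/7]
+L3 (α=0) → [102/7, 4/7, 50/7]
+L4 (α=1/2) → [711/14, 779/7, 333/7]
+L5 (α=1) → [61, 252, 203]
+L6 (α=1/2) → [273/2, 221, 167]
rounded: [136, 221, 167]


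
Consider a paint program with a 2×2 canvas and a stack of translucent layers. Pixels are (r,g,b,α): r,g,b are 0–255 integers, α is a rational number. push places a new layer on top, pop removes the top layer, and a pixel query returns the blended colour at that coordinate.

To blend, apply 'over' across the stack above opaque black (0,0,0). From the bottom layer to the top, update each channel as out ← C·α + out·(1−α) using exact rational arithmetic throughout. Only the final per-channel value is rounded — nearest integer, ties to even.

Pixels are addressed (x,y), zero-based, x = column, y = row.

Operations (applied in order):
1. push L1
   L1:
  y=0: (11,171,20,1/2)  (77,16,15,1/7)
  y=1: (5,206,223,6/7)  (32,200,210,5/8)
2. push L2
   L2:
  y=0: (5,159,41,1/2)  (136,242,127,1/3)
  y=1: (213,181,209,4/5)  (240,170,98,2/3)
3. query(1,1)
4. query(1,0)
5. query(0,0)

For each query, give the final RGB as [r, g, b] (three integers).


(1,1) stack=L1,L2; from [0,0,0]:
+L1 (α=5/8) → [20, 125, 525/4]
+L2 (α=2/3) → [500/3, 155, 1309/12]
rounded: [167, 155, 109]

at x=1,y=0 over L1,L2:
L1 α=1/7: [11, 16/7, 15/7]
L2 α=1/3: [158/3, 1726/21, 919/21]
= [53, 82, 44]

query (0,0) [L1,L2] — begin 0,0,0
L1 α=1/2: [11/2, 171/2, 10]
L2 α=1/2: [21/4, 489/4, 51/2]
= [5, 122, 26]


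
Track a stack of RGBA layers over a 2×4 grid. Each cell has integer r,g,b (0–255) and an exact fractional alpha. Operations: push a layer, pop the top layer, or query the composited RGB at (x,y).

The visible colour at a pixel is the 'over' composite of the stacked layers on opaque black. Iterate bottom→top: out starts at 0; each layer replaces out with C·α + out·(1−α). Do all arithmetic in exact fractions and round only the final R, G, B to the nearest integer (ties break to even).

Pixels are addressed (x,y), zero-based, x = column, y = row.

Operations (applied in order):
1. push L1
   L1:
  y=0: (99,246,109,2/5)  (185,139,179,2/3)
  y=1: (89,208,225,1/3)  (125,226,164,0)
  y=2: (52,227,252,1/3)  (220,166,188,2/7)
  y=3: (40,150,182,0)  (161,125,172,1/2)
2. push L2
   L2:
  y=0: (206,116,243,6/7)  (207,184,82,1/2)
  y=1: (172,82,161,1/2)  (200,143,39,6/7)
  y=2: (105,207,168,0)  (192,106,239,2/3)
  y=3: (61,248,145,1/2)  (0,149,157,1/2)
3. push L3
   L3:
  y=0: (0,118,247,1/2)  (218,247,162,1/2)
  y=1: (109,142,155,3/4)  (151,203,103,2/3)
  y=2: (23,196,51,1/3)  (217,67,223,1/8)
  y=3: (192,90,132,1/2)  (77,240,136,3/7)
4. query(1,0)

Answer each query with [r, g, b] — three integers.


query (1,0) [L1,L2,L3] — begin 0,0,0
after L1 α=2/3: [370/3, 278/3, 358/3]
after L2 α=1/2: [991/6, 415/3, 302/3]
after L3 α=1/2: [2299/12, 578/3, 394/3]
= [192, 193, 131]


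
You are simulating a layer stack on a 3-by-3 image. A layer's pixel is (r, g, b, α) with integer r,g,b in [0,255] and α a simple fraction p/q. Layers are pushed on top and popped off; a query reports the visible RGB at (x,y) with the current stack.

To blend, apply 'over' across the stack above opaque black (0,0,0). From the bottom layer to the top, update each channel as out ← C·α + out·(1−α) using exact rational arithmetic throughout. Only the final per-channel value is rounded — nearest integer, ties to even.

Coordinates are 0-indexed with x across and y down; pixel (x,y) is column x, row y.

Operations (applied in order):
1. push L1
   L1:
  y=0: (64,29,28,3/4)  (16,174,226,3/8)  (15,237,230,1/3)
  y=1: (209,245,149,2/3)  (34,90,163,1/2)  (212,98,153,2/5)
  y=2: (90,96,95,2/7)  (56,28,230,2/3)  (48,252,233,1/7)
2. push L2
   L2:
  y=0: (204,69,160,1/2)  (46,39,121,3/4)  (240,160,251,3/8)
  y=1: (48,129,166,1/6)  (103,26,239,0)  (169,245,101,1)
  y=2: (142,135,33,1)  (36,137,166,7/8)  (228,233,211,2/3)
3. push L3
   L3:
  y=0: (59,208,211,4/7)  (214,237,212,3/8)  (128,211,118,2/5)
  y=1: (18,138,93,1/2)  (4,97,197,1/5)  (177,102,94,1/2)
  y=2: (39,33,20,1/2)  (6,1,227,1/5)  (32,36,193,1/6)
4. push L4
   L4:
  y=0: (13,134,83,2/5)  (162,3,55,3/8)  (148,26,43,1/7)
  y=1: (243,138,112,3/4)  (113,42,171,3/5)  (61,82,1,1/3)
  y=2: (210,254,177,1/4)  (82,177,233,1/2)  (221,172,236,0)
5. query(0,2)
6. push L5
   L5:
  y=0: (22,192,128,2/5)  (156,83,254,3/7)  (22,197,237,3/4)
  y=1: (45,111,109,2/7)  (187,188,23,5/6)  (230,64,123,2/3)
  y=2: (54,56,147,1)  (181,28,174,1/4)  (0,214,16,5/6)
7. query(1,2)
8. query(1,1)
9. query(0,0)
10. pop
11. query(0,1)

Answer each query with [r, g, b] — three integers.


(0,2) stack=L1,L2,L3,L4; from [0,0,0]:
after L1 α=2/7: [180/7, 192/7, 190/7]
after L2 α=1: [142, 135, 33]
after L3 α=1/2: [181/2, 84, 53/2]
after L4 α=1/4: [963/8, 253/2, 513/8]
rounded: [120, 126, 64]

query (1,2) [L1,L2,L3,L4,L5] — begin 0,0,0
+L1 (α=2/3) → [112/3, 56/3, 460/3]
+L2 (α=7/8) → [217/6, 2933/24, 1973/12]
+L3 (α=1/5) → [452/15, 2939/30, 2654/15]
+L4 (α=1/2) → [841/15, 8249/60, 6149/30]
+L5 (α=1/4) → [873/10, 8809/80, 7889/40]
= [87, 110, 197]

(1,1) stack=L1,L2,L3,L4,L5; from [0,0,0]:
after L1 α=1/2: [17, 45, 163/2]
after L2 α=0: [17, 45, 163/2]
after L3 α=1/5: [72/5, 277/5, 523/5]
after L4 α=3/5: [1839/25, 1184/25, 3611/25]
after L5 α=5/6: [12607/75, 4114/25, 1081/25]
= [168, 165, 43]

query (0,0) [L1,L2,L3,L4,L5] — begin 0,0,0
after L1 α=3/4: [48, 87/4, 21]
after L2 α=1/2: [126, 363/8, 181/2]
after L3 α=4/7: [614/7, 7745/56, 2231/14]
after L4 α=2/5: [2024/35, 38243/280, 9017/70]
after L5 α=2/5: [7612/175, 222249/1400, 44971/350]
→ [43, 159, 128]

at x=0,y=1 over L1,L2,L3,L4:
L1 α=2/3: [418/3, 490/3, 298/3]
L2 α=1/6: [1117/9, 2837/18, 994/9]
L3 α=1/2: [1279/18, 5321/36, 1831/18]
L4 α=3/4: [14401/72, 20225/144, 7879/72]
rounded: [200, 140, 109]


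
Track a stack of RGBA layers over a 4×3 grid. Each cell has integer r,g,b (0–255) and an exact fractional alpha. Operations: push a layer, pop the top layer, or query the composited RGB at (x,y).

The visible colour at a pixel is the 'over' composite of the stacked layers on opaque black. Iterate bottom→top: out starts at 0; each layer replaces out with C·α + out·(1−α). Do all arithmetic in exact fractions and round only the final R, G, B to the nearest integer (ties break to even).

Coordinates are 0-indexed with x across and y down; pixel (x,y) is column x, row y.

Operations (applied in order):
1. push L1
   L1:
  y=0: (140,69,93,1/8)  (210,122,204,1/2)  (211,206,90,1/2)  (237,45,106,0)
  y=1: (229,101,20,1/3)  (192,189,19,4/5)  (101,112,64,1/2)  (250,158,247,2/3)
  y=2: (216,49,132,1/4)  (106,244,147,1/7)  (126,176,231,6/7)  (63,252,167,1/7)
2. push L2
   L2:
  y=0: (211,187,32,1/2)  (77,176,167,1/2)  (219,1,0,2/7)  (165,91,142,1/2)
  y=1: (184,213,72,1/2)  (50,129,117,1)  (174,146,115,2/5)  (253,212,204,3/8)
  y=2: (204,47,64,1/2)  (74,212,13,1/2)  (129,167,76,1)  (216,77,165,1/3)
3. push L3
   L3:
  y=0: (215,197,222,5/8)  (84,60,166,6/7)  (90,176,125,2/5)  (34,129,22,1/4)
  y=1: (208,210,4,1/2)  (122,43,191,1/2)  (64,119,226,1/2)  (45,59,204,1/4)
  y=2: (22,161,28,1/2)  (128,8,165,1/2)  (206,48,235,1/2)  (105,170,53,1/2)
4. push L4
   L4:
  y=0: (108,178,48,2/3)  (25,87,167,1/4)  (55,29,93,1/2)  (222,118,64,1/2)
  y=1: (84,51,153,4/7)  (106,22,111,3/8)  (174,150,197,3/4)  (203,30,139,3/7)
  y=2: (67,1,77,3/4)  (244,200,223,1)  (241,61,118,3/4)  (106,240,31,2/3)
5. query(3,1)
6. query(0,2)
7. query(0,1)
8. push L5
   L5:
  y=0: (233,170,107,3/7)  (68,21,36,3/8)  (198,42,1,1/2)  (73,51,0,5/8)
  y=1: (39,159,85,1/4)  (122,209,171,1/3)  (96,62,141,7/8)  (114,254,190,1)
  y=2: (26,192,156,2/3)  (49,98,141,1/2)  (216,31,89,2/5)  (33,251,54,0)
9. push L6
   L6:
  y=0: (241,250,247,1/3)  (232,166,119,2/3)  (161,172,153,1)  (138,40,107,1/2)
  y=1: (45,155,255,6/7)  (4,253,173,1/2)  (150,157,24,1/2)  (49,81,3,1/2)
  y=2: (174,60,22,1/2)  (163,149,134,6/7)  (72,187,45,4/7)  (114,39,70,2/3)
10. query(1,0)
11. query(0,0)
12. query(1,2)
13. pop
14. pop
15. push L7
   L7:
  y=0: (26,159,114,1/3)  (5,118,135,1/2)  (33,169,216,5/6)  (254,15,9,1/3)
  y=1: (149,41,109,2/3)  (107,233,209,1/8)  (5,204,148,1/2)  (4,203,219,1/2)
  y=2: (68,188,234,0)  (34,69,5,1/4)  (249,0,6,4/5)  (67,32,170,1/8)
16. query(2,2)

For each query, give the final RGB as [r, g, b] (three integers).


at x=3,y=1 over L1,L2,L3,L4:
+L1 (α=2/3) → [500/3, 316/3, 494/3]
+L2 (α=3/8) → [4777/24, 436/3, 2153/12]
+L3 (α=1/4) → [5137/32, 495/4, 2969/16]
+L4 (α=3/7) → [10009/56, 585/7, 4637/28]
→ [179, 84, 166]

(0,2) stack=L1,L2,L3,L4; from [0,0,0]:
L1 α=1/4: [54, 49/4, 33]
L2 α=1/2: [129, 237/8, 97/2]
L3 α=1/2: [151/2, 1525/16, 153/4]
L4 α=3/4: [553/8, 1573/64, 1077/16]
→ [69, 25, 67]

at x=0,y=1 over L1,L2,L3,L4:
+L1 (α=1/3) → [229/3, 101/3, 20/3]
+L2 (α=1/2) → [781/6, 370/3, 118/3]
+L3 (α=1/2) → [2029/12, 500/3, 65/3]
+L4 (α=4/7) → [3373/28, 704/7, 677/7]
→ [120, 101, 97]

(1,0) stack=L1,L2,L3,L4,L5,L6; from [0,0,0]:
+L1 (α=1/2) → [105, 61, 102]
+L2 (α=1/2) → [91, 237/2, 269/2]
+L3 (α=6/7) → [85, 957/14, 323/2]
+L4 (α=1/4) → [70, 4089/56, 1303/8]
+L5 (α=3/8) → [277/4, 23973/448, 7379/64]
+L6 (α=2/3) → [711/4, 172709/1344, 7537/64]
rounded: [178, 129, 118]

query (0,0) [L1,L2,L3,L4,L5,L6] — begin 0,0,0
after L1 α=1/8: [35/2, 69/8, 93/8]
after L2 α=1/2: [457/4, 1565/16, 349/16]
after L3 α=5/8: [5671/32, 20455/128, 18807/128]
after L4 α=2/3: [12583/96, 66023/384, 10365/128]
after L5 α=3/7: [29359/168, 114983/672, 20637/224]
after L6 α=1/3: [49603/252, 198983/1008, 48301/336]
rounded: [197, 197, 144]

(1,2) stack=L1,L2,L3,L4,L5,L6; from [0,0,0]:
L1 α=1/7: [106/7, 244/7, 21]
L2 α=1/2: [312/7, 864/7, 17]
L3 α=1/2: [604/7, 460/7, 91]
L4 α=1: [244, 200, 223]
L5 α=1/2: [293/2, 149, 182]
L6 α=6/7: [2249/14, 149, 986/7]
rounded: [161, 149, 141]

query (2,2) [L1,L2,L3,L4,L7] — begin 0,0,0
after L1 α=6/7: [108, 1056/7, 198]
after L2 α=1: [129, 167, 76]
after L3 α=1/2: [335/2, 215/2, 311/2]
after L4 α=3/4: [1781/8, 581/8, 1019/8]
after L7 α=4/5: [9749/40, 581/40, 1211/40]
= [244, 15, 30]


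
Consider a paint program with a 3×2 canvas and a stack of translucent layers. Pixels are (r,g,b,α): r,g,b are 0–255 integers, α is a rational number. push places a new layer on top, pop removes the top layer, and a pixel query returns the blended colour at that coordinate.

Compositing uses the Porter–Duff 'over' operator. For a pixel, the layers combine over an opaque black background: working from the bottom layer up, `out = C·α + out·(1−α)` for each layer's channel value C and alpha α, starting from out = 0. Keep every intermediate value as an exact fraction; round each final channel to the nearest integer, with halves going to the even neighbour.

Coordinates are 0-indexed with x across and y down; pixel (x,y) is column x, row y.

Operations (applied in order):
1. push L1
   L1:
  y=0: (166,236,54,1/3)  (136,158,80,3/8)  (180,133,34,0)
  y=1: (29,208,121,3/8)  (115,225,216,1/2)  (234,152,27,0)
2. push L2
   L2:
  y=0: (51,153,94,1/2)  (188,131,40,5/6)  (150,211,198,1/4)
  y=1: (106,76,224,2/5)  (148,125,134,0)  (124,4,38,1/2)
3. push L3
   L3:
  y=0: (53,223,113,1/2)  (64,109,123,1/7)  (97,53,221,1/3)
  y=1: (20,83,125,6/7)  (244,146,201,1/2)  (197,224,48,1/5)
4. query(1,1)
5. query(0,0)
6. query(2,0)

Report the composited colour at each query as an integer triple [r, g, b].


(1,1) stack=L1,L2,L3; from [0,0,0]:
+L1 (α=1/2) → [115/2, 225/2, 108]
+L2 (α=0) → [115/2, 225/2, 108]
+L3 (α=1/2) → [603/4, 517/4, 309/2]
= [151, 129, 154]

at x=0,y=0 over L1,L2,L3:
after L1 α=1/3: [166/3, 236/3, 18]
after L2 α=1/2: [319/6, 695/6, 56]
after L3 α=1/2: [637/12, 2033/12, 169/2]
= [53, 169, 84]

query (2,0) [L1,L2,L3] — begin 0,0,0
+L1 (α=0) → [0, 0, 0]
+L2 (α=1/4) → [75/2, 211/4, 99/2]
+L3 (α=1/3) → [172/3, 317/6, 320/3]
= [57, 53, 107]


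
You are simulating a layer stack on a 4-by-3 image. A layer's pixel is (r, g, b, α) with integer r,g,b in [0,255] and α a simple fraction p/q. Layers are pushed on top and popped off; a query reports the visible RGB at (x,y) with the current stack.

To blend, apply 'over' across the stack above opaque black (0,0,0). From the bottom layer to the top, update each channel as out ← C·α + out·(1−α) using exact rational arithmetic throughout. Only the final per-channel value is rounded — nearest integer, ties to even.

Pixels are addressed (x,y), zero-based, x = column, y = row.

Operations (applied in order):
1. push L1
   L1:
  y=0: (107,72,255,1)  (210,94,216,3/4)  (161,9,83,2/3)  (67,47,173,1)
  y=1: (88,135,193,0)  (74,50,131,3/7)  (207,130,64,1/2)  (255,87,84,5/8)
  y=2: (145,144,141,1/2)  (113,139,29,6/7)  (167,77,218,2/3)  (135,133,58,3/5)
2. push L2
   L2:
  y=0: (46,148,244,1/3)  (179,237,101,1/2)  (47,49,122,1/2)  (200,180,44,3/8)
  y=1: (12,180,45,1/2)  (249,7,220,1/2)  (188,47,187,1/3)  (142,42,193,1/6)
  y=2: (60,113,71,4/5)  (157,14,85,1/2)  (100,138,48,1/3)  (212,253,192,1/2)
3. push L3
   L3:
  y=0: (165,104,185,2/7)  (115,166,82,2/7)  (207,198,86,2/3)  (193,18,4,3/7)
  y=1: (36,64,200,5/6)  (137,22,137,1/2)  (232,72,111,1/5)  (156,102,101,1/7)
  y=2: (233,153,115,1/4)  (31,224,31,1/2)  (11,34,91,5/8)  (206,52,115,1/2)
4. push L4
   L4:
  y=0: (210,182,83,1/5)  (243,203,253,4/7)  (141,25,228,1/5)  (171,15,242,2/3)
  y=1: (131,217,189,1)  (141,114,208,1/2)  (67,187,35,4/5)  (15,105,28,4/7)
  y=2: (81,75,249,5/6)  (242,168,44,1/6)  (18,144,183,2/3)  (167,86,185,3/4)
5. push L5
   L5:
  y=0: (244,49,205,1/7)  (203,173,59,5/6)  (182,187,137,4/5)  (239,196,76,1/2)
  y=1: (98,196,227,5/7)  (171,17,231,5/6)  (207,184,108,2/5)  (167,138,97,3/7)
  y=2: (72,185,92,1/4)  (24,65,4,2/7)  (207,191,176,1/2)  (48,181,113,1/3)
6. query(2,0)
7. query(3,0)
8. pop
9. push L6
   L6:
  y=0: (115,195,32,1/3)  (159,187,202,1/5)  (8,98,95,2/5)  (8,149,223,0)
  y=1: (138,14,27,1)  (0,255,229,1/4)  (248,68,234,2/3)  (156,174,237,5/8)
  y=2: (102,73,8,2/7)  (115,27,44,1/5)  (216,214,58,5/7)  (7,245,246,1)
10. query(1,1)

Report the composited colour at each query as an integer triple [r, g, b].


at x=2,y=0 over L1,L2,L3,L4,L5:
+L1 (α=2/3) → [322/3, 6, 166/3]
+L2 (α=1/2) → [463/6, 55/2, 266/3]
+L3 (α=2/3) → [2947/18, 847/6, 782/9]
+L4 (α=1/5) → [7163/45, 1769/15, 1036/9]
+L5 (α=4/5) → [39923/225, 12989/75, 5968/45]
rounded: [177, 173, 133]

at x=3,y=0 over L1,L2,L3,L4,L5:
L1 α=1: [67, 47, 173]
L2 α=3/8: [935/8, 775/8, 997/8]
L3 α=3/7: [299/2, 883/14, 1021/14]
L4 α=2/3: [983/6, 1303/42, 2599/14]
L5 α=1/2: [2417/12, 9535/84, 3663/28]
= [201, 114, 131]

query (1,1) [L1,L2,L3,L4,L6] — begin 0,0,0
+L1 (α=3/7) → [222/7, 150/7, 393/7]
+L2 (α=1/2) → [1965/14, 199/14, 1933/14]
+L3 (α=1/2) → [3883/28, 507/28, 3851/28]
+L4 (α=1/2) → [7831/56, 3699/56, 9675/56]
+L6 (α=1/4) → [23493/224, 25377/224, 41849/224]
→ [105, 113, 187]


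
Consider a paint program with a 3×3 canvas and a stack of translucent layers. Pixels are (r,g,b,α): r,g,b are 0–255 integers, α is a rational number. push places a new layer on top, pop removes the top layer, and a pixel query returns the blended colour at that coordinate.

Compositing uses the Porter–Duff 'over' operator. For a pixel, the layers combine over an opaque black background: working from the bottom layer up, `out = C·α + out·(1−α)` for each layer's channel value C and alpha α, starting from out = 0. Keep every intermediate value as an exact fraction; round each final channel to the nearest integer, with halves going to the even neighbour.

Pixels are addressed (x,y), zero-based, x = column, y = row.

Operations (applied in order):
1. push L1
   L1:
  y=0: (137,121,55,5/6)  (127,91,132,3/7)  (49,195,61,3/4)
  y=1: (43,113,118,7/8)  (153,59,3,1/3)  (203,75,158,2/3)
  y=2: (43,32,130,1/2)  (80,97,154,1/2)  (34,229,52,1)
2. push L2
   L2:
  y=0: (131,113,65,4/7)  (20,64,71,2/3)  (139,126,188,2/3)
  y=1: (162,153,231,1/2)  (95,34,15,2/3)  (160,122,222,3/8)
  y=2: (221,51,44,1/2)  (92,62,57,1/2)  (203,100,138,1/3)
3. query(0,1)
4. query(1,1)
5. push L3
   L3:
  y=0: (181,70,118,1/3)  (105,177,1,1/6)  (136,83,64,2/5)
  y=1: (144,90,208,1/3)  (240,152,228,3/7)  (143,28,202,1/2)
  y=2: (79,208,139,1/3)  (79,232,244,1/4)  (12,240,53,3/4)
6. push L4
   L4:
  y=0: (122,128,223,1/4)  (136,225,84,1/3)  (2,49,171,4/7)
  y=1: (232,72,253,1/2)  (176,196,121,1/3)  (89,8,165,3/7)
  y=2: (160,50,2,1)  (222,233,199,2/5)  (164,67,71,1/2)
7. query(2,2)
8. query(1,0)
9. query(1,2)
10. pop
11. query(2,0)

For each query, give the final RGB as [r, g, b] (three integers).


(0,1) stack=L1,L2; from [0,0,0]:
L1 α=7/8: [301/8, 791/8, 413/4]
L2 α=1/2: [1597/16, 2015/16, 1337/8]
= [100, 126, 167]

(1,1) stack=L1,L2; from [0,0,0]:
after L1 α=1/3: [51, 59/3, 1]
after L2 α=2/3: [241/3, 263/9, 31/3]
rounded: [80, 29, 10]

at x=2,y=2 over L1,L2,L3,L4:
+L1 (α=1) → [34, 229, 52]
+L2 (α=1/3) → [271/3, 186, 242/3]
+L3 (α=3/4) → [379/12, 453/2, 719/12]
+L4 (α=1/2) → [2347/24, 587/4, 1571/24]
= [98, 147, 65]

(1,0) stack=L1,L2,L3,L4; from [0,0,0]:
+L1 (α=3/7) → [381/7, 39, 396/7]
+L2 (α=2/3) → [661/21, 167/3, 1390/21]
+L3 (α=1/6) → [2755/63, 683/9, 6971/126]
+L4 (α=1/3) → [14078/189, 3391/27, 12263/189]
→ [74, 126, 65]

at x=1,y=2 over L1,L2,L3,L4:
L1 α=1/2: [40, 97/2, 77]
L2 α=1/2: [66, 221/4, 67]
L3 α=1/4: [277/4, 1591/16, 445/4]
L4 α=2/5: [2607/20, 12229/80, 2927/20]
rounded: [130, 153, 146]

query (2,0) [L1,L2,L3] — begin 0,0,0
after L1 α=3/4: [147/4, 585/4, 183/4]
after L2 α=2/3: [1259/12, 531/4, 1687/12]
after L3 α=2/5: [2347/20, 2257/20, 2199/20]
rounded: [117, 113, 110]


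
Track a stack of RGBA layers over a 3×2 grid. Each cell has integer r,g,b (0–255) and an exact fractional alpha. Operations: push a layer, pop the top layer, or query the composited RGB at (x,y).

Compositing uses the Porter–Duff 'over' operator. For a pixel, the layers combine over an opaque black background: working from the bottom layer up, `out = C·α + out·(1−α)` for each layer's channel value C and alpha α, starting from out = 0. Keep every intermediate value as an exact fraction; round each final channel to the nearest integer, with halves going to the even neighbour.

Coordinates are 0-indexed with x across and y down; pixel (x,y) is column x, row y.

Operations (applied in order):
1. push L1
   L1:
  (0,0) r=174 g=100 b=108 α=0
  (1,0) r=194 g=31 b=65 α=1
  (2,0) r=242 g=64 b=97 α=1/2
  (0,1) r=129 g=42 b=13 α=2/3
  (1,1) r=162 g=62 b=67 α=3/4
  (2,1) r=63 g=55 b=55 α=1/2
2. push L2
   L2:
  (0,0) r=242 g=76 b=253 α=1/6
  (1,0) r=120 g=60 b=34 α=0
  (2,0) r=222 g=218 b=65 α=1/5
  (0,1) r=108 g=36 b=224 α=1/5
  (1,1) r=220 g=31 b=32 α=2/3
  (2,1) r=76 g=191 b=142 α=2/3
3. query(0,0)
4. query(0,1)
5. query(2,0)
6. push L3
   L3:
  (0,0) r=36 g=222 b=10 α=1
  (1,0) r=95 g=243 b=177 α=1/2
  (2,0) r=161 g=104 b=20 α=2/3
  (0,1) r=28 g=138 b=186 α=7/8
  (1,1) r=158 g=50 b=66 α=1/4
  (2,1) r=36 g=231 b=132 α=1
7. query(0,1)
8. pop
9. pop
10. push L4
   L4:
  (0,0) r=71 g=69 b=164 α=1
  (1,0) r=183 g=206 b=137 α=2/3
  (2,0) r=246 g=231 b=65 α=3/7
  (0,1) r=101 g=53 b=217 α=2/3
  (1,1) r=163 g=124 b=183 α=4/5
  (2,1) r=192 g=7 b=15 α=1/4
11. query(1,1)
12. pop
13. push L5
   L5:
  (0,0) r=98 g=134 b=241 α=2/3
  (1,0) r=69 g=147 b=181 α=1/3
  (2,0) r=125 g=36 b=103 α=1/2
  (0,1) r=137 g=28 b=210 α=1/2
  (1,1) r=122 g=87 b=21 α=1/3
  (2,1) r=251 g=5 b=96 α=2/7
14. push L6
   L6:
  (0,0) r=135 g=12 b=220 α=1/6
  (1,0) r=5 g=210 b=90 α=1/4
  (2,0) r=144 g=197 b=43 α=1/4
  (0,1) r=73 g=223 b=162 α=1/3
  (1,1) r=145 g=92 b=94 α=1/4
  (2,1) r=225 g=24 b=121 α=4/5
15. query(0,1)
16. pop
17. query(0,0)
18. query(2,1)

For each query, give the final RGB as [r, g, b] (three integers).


at x=0,y=0 over L1,L2:
+L1 (α=0) → [0, 0, 0]
+L2 (α=1/6) → [121/3, 38/3, 253/6]
= [40, 13, 42]

query (0,1) [L1,L2] — begin 0,0,0
after L1 α=2/3: [86, 28, 26/3]
after L2 α=1/5: [452/5, 148/5, 776/15]
= [90, 30, 52]

(2,0) stack=L1,L2; from [0,0,0]:
after L1 α=1/2: [121, 32, 97/2]
after L2 α=1/5: [706/5, 346/5, 259/5]
= [141, 69, 52]

at x=0,y=1 over L1,L2,L3:
+L1 (α=2/3) → [86, 28, 26/3]
+L2 (α=1/5) → [452/5, 148/5, 776/15]
+L3 (α=7/8) → [179/5, 2489/20, 10153/60]
→ [36, 124, 169]

(1,1) stack=L1,L4; from [0,0,0]:
after L1 α=3/4: [243/2, 93/2, 201/4]
after L4 α=4/5: [1547/10, 217/2, 3129/20]
→ [155, 108, 156]

at x=0,y=1 over L1,L5,L6:
+L1 (α=2/3) → [86, 28, 26/3]
+L5 (α=1/2) → [223/2, 28, 328/3]
+L6 (α=1/3) → [296/3, 93, 1142/9]
→ [99, 93, 127]

query (0,0) [L1,L5] — begin 0,0,0
+L1 (α=0) → [0, 0, 0]
+L5 (α=2/3) → [196/3, 268/3, 482/3]
= [65, 89, 161]

query (2,1) [L1,L5] — begin 0,0,0
L1 α=1/2: [63/2, 55/2, 55/2]
L5 α=2/7: [1319/14, 295/14, 659/14]
rounded: [94, 21, 47]


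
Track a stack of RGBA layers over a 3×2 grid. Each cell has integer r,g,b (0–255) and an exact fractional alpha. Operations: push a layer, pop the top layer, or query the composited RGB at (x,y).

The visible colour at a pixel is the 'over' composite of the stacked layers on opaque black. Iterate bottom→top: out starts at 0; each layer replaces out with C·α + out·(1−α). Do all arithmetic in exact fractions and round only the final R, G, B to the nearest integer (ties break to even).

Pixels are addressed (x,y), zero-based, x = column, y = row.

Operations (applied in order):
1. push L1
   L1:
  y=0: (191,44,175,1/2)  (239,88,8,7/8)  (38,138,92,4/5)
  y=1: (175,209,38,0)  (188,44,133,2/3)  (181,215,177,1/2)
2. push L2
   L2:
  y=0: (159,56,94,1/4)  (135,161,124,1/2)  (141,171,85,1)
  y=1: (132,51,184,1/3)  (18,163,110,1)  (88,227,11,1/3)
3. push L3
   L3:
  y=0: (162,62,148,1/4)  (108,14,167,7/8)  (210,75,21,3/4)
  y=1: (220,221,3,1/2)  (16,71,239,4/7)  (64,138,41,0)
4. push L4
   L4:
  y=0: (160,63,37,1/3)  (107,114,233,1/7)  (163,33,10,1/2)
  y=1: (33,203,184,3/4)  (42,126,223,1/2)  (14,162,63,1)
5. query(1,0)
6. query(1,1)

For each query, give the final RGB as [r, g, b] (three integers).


query (1,0) [L1,L2,L3,L4] — begin 0,0,0
after L1 α=7/8: [1673/8, 77, 7]
after L2 α=1/2: [2753/16, 119, 131/2]
after L3 α=7/8: [14849/128, 217/8, 2469/16]
after L4 α=1/7: [51395/448, 1107/28, 9271/56]
rounded: [115, 40, 166]

at x=1,y=1 over L1,L2,L3,L4:
+L1 (α=2/3) → [376/3, 88/3, 266/3]
+L2 (α=1) → [18, 163, 110]
+L3 (α=4/7) → [118/7, 773/7, 1286/7]
+L4 (α=1/2) → [206/7, 1655/14, 2847/14]
rounded: [29, 118, 203]


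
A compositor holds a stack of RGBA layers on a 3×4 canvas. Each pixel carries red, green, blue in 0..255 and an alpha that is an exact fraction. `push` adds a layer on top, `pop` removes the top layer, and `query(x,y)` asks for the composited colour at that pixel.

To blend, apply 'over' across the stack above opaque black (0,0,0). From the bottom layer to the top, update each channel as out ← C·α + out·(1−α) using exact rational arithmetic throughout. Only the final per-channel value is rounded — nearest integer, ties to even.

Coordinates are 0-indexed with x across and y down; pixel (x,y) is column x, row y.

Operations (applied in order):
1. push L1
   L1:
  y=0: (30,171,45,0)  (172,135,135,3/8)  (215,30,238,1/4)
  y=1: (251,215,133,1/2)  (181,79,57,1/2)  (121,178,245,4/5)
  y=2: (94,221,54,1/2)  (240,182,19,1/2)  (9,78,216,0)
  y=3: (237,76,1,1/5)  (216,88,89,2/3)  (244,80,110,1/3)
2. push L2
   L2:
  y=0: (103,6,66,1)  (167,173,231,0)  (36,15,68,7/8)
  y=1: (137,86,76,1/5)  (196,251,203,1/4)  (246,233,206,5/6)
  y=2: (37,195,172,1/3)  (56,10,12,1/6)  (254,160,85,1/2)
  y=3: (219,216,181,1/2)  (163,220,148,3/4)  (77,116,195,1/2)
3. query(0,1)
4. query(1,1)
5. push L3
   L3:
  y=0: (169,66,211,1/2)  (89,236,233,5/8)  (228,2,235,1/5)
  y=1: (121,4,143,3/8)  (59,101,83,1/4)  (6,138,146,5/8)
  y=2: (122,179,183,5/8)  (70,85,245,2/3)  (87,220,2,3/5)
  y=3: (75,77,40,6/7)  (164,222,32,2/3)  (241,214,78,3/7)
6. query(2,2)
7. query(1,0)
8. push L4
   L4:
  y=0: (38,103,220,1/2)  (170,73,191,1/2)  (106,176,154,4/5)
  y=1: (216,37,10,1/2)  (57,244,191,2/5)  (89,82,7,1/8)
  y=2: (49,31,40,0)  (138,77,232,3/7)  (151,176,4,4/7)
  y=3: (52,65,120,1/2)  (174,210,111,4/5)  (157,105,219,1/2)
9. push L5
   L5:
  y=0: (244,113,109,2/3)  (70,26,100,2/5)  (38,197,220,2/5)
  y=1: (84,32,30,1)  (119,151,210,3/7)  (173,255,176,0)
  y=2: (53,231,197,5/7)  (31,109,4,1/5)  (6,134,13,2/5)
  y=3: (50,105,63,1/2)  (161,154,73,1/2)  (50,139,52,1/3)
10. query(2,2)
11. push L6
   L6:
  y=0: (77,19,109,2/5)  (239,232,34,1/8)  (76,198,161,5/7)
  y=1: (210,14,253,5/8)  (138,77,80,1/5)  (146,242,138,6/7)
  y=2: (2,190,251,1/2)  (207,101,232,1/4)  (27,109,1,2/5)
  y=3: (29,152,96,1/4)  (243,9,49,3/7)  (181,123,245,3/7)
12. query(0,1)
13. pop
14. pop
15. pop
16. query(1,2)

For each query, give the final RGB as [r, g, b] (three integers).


(0,1) stack=L1,L2; from [0,0,0]:
+L1 (α=1/2) → [251/2, 215/2, 133/2]
+L2 (α=1/5) → [639/5, 516/5, 342/5]
rounded: [128, 103, 68]

(1,1) stack=L1,L2; from [0,0,0]:
L1 α=1/2: [181/2, 79/2, 57/2]
L2 α=1/4: [935/8, 739/8, 577/8]
rounded: [117, 92, 72]

at x=2,y=2 over L1,L2,L3:
+L1 (α=0) → [0, 0, 0]
+L2 (α=1/2) → [127, 80, 85/2]
+L3 (α=3/5) → [103, 164, 91/5]
rounded: [103, 164, 18]

at x=1,y=0 over L1,L2,L3:
+L1 (α=3/8) → [129/2, 405/8, 405/8]
+L2 (α=0) → [129/2, 405/8, 405/8]
+L3 (α=5/8) → [1277/16, 10655/64, 10535/64]
→ [80, 166, 165]

at x=2,y=2 over L1,L2,L3,L4,L5:
+L1 (α=0) → [0, 0, 0]
+L2 (α=1/2) → [127, 80, 85/2]
+L3 (α=3/5) → [103, 164, 91/5]
+L4 (α=4/7) → [913/7, 1196/7, 353/35]
+L5 (α=2/5) → [2823/35, 5464/35, 1969/175]
→ [81, 156, 11]

(0,1) stack=L1,L2,L3,L4,L5,L6; from [0,0,0]:
+L1 (α=1/2) → [251/2, 215/2, 133/2]
+L2 (α=1/5) → [639/5, 516/5, 342/5]
+L3 (α=3/8) → [501/4, 66, 771/8]
+L4 (α=1/2) → [1365/8, 103/2, 851/16]
+L5 (α=1) → [84, 32, 30]
+L6 (α=5/8) → [651/4, 83/4, 1355/8]
→ [163, 21, 169]

(1,2) stack=L1,L2,L3; from [0,0,0]:
+L1 (α=1/2) → [120, 91, 19/2]
+L2 (α=1/6) → [328/3, 155/2, 119/12]
+L3 (α=2/3) → [748/9, 165/2, 5999/36]
→ [83, 82, 167]


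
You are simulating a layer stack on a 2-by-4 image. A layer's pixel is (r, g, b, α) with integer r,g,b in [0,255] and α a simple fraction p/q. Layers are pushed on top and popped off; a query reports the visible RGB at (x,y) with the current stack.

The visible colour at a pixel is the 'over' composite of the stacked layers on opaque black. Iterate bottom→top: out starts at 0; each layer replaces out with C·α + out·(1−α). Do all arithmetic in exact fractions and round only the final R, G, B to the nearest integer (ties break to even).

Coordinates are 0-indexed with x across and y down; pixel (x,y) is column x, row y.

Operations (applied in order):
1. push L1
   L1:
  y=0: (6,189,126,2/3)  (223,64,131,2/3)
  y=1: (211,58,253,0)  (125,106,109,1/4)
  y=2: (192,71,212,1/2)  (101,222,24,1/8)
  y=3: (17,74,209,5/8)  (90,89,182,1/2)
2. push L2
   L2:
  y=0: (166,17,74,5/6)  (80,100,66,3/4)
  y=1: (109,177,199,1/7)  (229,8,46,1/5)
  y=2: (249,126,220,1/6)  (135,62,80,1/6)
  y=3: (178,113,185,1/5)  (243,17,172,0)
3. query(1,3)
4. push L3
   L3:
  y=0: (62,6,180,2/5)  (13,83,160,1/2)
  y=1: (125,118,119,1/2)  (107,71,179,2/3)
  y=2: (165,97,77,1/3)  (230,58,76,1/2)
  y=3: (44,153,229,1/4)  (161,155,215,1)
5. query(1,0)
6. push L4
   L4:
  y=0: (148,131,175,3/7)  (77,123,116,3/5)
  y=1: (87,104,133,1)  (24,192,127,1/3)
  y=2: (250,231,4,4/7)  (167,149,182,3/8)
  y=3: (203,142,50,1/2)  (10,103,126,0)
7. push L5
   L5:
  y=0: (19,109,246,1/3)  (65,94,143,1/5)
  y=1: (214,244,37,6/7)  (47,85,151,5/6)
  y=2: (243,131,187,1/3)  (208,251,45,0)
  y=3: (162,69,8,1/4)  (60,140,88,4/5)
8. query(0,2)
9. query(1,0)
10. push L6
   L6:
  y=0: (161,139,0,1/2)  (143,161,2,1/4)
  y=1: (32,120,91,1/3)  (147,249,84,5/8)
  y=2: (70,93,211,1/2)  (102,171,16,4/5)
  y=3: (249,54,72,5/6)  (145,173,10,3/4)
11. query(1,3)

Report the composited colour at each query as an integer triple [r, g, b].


at x=1,y=3 over L1,L2:
+L1 (α=1/2) → [45, 89/2, 91]
+L2 (α=0) → [45, 89/2, 91]
= [45, 44, 91]

(1,0) stack=L1,L2,L3; from [0,0,0]:
L1 α=2/3: [446/3, 128/3, 262/3]
L2 α=3/4: [583/6, 257/3, 214/3]
L3 α=1/2: [661/12, 253/3, 347/3]
rounded: [55, 84, 116]

(0,2) stack=L1,L2,L3,L4,L5; from [0,0,0]:
L1 α=1/2: [96, 71/2, 106]
L2 α=1/6: [243/2, 607/12, 125]
L3 α=1/3: [136, 1189/18, 109]
L4 α=4/7: [1408/7, 6733/42, 49]
L5 α=1/3: [4517/21, 9484/63, 95]
→ [215, 151, 95]

at x=1,y=0 over L1,L2,L3,L4,L5:
L1 α=2/3: [446/3, 128/3, 262/3]
L2 α=3/4: [583/6, 257/3, 214/3]
L3 α=1/2: [661/12, 253/3, 347/3]
L4 α=3/5: [2047/30, 1613/15, 1738/15]
L5 α=1/5: [5069/75, 7862/75, 9097/75]
rounded: [68, 105, 121]

query (1,3) [L1,L2,L3,L4,L5,L6] — begin 0,0,0
L1 α=1/2: [45, 89/2, 91]
L2 α=0: [45, 89/2, 91]
L3 α=1: [161, 155, 215]
L4 α=0: [161, 155, 215]
L5 α=4/5: [401/5, 143, 567/5]
L6 α=3/4: [644/5, 331/2, 717/20]
→ [129, 166, 36]


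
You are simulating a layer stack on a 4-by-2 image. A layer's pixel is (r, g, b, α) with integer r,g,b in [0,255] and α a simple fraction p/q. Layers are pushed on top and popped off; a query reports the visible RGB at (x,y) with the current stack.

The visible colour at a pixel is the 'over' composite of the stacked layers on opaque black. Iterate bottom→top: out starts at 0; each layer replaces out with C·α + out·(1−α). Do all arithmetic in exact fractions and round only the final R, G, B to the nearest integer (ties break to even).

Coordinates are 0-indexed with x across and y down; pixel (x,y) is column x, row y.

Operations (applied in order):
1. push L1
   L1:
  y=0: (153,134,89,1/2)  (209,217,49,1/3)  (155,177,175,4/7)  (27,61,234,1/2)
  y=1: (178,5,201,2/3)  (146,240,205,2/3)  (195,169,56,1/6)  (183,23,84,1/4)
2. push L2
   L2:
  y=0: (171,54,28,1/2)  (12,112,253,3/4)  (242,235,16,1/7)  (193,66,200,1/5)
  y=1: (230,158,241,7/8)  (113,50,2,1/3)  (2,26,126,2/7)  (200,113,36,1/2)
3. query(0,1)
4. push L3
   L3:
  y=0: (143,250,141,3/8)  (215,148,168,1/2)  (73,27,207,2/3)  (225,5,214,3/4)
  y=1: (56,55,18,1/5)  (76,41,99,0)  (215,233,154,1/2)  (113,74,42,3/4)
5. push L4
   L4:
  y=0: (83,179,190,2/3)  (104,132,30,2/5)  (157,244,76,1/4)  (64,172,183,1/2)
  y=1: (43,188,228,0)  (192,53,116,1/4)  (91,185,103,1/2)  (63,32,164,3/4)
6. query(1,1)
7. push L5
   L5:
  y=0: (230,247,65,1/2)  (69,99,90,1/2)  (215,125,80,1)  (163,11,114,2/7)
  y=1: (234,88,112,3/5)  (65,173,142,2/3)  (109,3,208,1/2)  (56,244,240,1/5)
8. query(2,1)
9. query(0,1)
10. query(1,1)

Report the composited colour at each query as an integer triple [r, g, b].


at x=0,y=1 over L1,L2:
+L1 (α=2/3) → [356/3, 10/3, 134]
+L2 (α=7/8) → [2593/12, 416/3, 1821/8]
rounded: [216, 139, 228]

query (1,1) [L1,L2,L3,L4] — begin 0,0,0
after L1 α=2/3: [292/3, 160, 410/3]
after L2 α=1/3: [923/9, 370/3, 826/9]
after L3 α=0: [923/9, 370/3, 826/9]
after L4 α=1/4: [1499/12, 423/4, 587/6]
= [125, 106, 98]

at x=2,y=1 over L1,L2,L3,L4,L5:
L1 α=1/6: [65/2, 169/6, 28/3]
L2 α=2/7: [333/14, 1157/42, 128/3]
L3 α=1/2: [3343/28, 10943/84, 295/3]
L4 α=1/2: [5891/56, 26483/168, 302/3]
L5 α=1/2: [11995/112, 26987/336, 463/3]
→ [107, 80, 154]

query (0,1) [L1,L2,L3,L4,L5] — begin 0,0,0
after L1 α=2/3: [356/3, 10/3, 134]
after L2 α=7/8: [2593/12, 416/3, 1821/8]
after L3 α=1/5: [2761/15, 1829/15, 1857/10]
after L4 α=0: [2761/15, 1829/15, 1857/10]
after L5 α=3/5: [16052/75, 7618/75, 3537/25]
= [214, 102, 141]

at x=1,y=1 over L1,L2,L3,L4,L5:
+L1 (α=2/3) → [292/3, 160, 410/3]
+L2 (α=1/3) → [923/9, 370/3, 826/9]
+L3 (α=0) → [923/9, 370/3, 826/9]
+L4 (α=1/4) → [1499/12, 423/4, 587/6]
+L5 (α=2/3) → [3059/36, 1807/12, 2291/18]
→ [85, 151, 127]
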